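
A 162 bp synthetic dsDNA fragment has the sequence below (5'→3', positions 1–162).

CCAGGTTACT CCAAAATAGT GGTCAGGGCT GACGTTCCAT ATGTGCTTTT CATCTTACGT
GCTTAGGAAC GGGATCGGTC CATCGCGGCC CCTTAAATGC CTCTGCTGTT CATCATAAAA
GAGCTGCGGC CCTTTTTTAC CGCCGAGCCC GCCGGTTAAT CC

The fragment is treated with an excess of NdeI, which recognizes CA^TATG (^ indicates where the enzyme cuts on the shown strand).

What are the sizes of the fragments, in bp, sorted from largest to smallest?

The NdeI site (CATATG) starts at position 38.
NdeI cuts after base 2 of each site, so after position 39.
Linear molecule, 1 cut → 2 fragments:
  1–39 → 39 bp
  40–162 → 123 bp
Sorted largest to smallest: 123, 39 bp.

123, 39 bp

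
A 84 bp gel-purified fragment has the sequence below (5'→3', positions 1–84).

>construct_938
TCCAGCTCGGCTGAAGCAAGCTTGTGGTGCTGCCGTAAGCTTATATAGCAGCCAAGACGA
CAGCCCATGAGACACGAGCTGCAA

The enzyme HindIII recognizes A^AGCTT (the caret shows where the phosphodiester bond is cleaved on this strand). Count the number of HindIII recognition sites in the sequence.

AAGCTT occurs starting at positions 18, 37.
HindIII cuts at 2 sites.

2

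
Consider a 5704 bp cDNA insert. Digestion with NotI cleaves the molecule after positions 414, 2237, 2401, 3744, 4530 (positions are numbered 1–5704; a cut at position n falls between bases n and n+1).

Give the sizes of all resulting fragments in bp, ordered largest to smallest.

1823, 1343, 1174, 786, 414, 164 bp

Linear molecule, 5 cuts → 6 fragments:
  414 − 0 = 414 bp
  2237 − 414 = 1823 bp
  2401 − 2237 = 164 bp
  3744 − 2401 = 1343 bp
  4530 − 3744 = 786 bp
  5704 − 4530 = 1174 bp
Sorted largest to smallest: 1823, 1343, 1174, 786, 414, 164 bp.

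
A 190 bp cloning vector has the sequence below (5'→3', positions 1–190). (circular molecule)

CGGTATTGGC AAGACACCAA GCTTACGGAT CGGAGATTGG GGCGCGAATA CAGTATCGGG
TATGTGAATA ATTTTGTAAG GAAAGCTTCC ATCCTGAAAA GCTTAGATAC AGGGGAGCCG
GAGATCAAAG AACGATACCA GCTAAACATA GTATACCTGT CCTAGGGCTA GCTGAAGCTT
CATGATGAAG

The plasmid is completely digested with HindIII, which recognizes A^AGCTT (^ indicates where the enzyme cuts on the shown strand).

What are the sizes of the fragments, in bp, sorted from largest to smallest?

76, 64, 34, 16 bp

HindIII sites (AAGCTT) start at positions 19, 83, 99, 175.
HindIII cuts after the first base of each site, so after positions 19, 83, 99, 175.
Circular molecule, 4 cuts → 4 fragments:
  20–83 → 64 bp
  84–99 → 16 bp
  100–175 → 76 bp
  176–190 then 1–19 → 15 + 19 = 34 bp
Sorted largest to smallest: 76, 64, 34, 16 bp.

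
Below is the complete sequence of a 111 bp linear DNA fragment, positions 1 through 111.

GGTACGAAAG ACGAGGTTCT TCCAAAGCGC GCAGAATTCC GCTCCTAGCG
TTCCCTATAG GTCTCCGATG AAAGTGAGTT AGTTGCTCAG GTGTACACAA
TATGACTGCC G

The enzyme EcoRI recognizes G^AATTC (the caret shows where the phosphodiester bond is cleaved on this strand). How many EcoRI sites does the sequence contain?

1

GAATTC occurs starting at position 34.
EcoRI cuts at 1 site.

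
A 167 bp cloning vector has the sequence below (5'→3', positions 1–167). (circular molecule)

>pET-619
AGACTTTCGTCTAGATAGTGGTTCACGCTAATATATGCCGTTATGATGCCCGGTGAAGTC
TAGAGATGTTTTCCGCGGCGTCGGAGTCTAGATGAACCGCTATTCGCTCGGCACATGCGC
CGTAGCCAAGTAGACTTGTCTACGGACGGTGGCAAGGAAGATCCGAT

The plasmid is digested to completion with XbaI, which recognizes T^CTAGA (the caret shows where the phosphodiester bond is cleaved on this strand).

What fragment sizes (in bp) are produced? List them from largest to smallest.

90, 49, 28 bp

XbaI sites (TCTAGA) start at positions 10, 59, 87.
XbaI cuts after the first base of each site, so after positions 10, 59, 87.
Circular molecule, 3 cuts → 3 fragments:
  11–59 → 49 bp
  60–87 → 28 bp
  88–167 then 1–10 → 80 + 10 = 90 bp
Sorted largest to smallest: 90, 49, 28 bp.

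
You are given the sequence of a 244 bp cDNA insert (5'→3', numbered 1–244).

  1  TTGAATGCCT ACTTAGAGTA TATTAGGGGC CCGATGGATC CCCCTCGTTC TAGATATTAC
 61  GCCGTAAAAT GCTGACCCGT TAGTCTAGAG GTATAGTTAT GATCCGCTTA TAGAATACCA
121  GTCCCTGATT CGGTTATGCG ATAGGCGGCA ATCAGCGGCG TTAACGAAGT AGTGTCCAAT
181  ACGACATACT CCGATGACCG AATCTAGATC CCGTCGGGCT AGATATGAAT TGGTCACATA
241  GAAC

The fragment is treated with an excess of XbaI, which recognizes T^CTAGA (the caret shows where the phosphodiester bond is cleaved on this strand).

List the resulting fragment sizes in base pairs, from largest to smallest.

119, 49, 41, 35 bp

XbaI sites (TCTAGA) start at positions 49, 84, 203.
XbaI cuts after the first base of each site, so after positions 49, 84, 203.
Linear molecule, 3 cuts → 4 fragments:
  1–49 → 49 bp
  50–84 → 35 bp
  85–203 → 119 bp
  204–244 → 41 bp
Sorted largest to smallest: 119, 49, 41, 35 bp.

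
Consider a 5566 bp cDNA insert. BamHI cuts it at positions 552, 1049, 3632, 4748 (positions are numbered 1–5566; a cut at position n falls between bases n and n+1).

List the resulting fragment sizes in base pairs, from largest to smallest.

Linear molecule, 4 cuts → 5 fragments:
  552 − 0 = 552 bp
  1049 − 552 = 497 bp
  3632 − 1049 = 2583 bp
  4748 − 3632 = 1116 bp
  5566 − 4748 = 818 bp
Sorted largest to smallest: 2583, 1116, 818, 552, 497 bp.

2583, 1116, 818, 552, 497 bp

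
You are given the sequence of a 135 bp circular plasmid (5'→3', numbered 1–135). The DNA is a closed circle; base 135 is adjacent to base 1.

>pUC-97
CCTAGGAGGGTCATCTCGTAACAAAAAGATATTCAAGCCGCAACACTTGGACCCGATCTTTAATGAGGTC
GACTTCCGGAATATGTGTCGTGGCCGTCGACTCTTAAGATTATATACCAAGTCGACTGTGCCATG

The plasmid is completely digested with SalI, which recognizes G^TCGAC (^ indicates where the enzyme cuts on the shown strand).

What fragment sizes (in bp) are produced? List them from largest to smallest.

82, 28, 25 bp

SalI sites (GTCGAC) start at positions 68, 96, 121.
SalI cuts after the first base of each site, so after positions 68, 96, 121.
Circular molecule, 3 cuts → 3 fragments:
  69–96 → 28 bp
  97–121 → 25 bp
  122–135 then 1–68 → 14 + 68 = 82 bp
Sorted largest to smallest: 82, 28, 25 bp.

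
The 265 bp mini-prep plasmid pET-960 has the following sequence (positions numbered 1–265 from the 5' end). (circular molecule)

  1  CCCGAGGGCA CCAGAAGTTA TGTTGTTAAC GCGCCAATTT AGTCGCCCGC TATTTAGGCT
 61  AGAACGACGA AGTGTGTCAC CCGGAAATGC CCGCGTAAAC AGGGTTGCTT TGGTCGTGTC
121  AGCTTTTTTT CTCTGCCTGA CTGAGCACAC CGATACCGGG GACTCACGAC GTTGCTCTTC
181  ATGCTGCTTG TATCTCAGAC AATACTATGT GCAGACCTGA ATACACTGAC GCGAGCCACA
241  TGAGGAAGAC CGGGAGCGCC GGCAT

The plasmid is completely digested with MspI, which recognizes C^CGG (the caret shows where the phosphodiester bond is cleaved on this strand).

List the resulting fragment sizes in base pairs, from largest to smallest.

94, 87, 75, 9 bp

MspI sites (CCGG) start at positions 81, 156, 250, 259.
MspI cuts after the first base of each site, so after positions 81, 156, 250, 259.
Circular molecule, 4 cuts → 4 fragments:
  82–156 → 75 bp
  157–250 → 94 bp
  251–259 → 9 bp
  260–265 then 1–81 → 6 + 81 = 87 bp
Sorted largest to smallest: 94, 87, 75, 9 bp.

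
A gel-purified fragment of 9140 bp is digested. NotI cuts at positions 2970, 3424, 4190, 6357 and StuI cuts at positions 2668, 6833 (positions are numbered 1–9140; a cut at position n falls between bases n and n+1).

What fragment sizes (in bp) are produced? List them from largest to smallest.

2668, 2307, 2167, 766, 476, 454, 302 bp

Combined cut positions (sorted): 2668, 2970, 3424, 4190, 6357, 6833.
Linear molecule, 6 cuts → 7 fragments:
  2668 − 0 = 2668 bp
  2970 − 2668 = 302 bp
  3424 − 2970 = 454 bp
  4190 − 3424 = 766 bp
  6357 − 4190 = 2167 bp
  6833 − 6357 = 476 bp
  9140 − 6833 = 2307 bp
Sorted largest to smallest: 2668, 2307, 2167, 766, 476, 454, 302 bp.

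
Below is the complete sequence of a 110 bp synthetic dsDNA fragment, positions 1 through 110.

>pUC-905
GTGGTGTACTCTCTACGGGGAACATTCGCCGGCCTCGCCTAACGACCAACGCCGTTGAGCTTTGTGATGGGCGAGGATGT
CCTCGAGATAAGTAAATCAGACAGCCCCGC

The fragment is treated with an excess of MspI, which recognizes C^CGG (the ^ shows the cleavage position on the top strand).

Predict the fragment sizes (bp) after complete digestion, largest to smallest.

The MspI site (CCGG) starts at position 29.
MspI cuts after the first base of each site, so after position 29.
Linear molecule, 1 cut → 2 fragments:
  1–29 → 29 bp
  30–110 → 81 bp
Sorted largest to smallest: 81, 29 bp.

81, 29 bp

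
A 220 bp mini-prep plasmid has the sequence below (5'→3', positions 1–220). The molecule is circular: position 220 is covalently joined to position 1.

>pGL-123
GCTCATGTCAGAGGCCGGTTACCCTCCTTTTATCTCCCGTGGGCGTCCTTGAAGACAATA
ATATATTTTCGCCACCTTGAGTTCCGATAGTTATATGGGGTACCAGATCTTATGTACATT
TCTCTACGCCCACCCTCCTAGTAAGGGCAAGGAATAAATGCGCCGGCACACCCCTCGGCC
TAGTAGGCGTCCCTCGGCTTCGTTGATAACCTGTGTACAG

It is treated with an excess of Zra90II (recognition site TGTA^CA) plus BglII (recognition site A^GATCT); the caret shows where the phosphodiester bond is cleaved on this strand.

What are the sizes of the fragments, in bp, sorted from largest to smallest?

108, 101, 11 bp

Zra90II sites (TGTACA) start at positions 113, 214.
Zra90II cuts after base 4 of each site, so after positions 116, 217.
The BglII site (AGATCT) starts at position 105.
BglII cuts after the first base of each site, so after position 105.
Combined cut positions: 105, 116, 217.
Circular molecule, 3 cuts → 3 fragments:
  106–116 → 11 bp
  117–217 → 101 bp
  218–220 then 1–105 → 3 + 105 = 108 bp
Sorted largest to smallest: 108, 101, 11 bp.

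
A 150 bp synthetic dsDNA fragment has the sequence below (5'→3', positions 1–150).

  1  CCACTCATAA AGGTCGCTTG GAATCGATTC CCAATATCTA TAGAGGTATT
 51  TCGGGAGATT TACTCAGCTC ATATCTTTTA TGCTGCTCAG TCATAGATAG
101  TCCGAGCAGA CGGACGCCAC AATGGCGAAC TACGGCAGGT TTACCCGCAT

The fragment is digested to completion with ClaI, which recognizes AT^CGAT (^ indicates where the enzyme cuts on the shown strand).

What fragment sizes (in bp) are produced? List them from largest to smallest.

126, 24 bp

The ClaI site (ATCGAT) starts at position 23.
ClaI cuts after base 2 of each site, so after position 24.
Linear molecule, 1 cut → 2 fragments:
  1–24 → 24 bp
  25–150 → 126 bp
Sorted largest to smallest: 126, 24 bp.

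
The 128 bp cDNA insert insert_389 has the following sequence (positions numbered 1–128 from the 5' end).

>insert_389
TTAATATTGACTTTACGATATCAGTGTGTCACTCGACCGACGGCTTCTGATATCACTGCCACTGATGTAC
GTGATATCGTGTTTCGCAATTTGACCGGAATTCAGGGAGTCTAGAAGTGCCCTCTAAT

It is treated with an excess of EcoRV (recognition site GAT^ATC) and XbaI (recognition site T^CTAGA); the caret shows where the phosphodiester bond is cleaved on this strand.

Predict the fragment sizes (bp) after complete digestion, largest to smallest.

EcoRV sites (GATATC) start at positions 17, 49, 73.
EcoRV cuts after base 3 of each site, so after positions 19, 51, 75.
The XbaI site (TCTAGA) starts at position 110.
XbaI cuts after the first base of each site, so after position 110.
Combined cut positions: 19, 51, 75, 110.
Linear molecule, 4 cuts → 5 fragments:
  1–19 → 19 bp
  20–51 → 32 bp
  52–75 → 24 bp
  76–110 → 35 bp
  111–128 → 18 bp
Sorted largest to smallest: 35, 32, 24, 19, 18 bp.

35, 32, 24, 19, 18 bp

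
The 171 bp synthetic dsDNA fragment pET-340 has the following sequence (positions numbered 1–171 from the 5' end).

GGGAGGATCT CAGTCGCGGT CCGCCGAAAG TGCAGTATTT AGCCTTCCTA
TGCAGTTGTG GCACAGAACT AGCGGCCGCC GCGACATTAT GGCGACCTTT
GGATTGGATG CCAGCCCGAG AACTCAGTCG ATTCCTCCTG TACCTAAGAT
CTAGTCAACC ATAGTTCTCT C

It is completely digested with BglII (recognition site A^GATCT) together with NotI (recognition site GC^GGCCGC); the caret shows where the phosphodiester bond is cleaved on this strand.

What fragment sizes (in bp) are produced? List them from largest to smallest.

The BglII site (AGATCT) starts at position 147.
BglII cuts after the first base of each site, so after position 147.
The NotI site (GCGGCCGC) starts at position 72.
NotI cuts after base 2 of each site, so after position 73.
Combined cut positions: 73, 147.
Linear molecule, 2 cuts → 3 fragments:
  1–73 → 73 bp
  74–147 → 74 bp
  148–171 → 24 bp
Sorted largest to smallest: 74, 73, 24 bp.

74, 73, 24 bp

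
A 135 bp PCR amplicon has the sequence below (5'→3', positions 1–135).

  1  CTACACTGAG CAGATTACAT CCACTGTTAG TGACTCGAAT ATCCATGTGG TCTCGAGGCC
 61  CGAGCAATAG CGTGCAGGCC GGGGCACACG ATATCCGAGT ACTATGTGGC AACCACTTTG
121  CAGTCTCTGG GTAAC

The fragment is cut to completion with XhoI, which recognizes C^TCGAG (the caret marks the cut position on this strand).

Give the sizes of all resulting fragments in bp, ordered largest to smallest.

The XhoI site (CTCGAG) starts at position 52.
XhoI cuts after the first base of each site, so after position 52.
Linear molecule, 1 cut → 2 fragments:
  1–52 → 52 bp
  53–135 → 83 bp
Sorted largest to smallest: 83, 52 bp.

83, 52 bp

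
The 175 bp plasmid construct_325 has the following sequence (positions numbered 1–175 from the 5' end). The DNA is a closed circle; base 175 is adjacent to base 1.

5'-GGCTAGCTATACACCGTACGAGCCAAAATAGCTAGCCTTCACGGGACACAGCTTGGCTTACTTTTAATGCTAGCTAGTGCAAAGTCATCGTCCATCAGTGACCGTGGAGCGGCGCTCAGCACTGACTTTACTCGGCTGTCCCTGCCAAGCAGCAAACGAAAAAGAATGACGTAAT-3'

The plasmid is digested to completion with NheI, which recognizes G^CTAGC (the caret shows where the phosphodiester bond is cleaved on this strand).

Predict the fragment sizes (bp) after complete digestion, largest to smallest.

NheI sites (GCTAGC) start at positions 2, 31, 69.
NheI cuts after the first base of each site, so after positions 2, 31, 69.
Circular molecule, 3 cuts → 3 fragments:
  3–31 → 29 bp
  32–69 → 38 bp
  70–175 then 1–2 → 106 + 2 = 108 bp
Sorted largest to smallest: 108, 38, 29 bp.

108, 38, 29 bp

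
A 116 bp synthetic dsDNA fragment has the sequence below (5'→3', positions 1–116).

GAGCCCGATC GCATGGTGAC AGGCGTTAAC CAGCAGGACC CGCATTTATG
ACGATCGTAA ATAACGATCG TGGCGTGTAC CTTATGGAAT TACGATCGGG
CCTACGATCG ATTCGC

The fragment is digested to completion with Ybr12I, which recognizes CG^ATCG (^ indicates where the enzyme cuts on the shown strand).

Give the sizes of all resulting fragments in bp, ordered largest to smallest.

46, 28, 13, 12, 10, 7 bp

Ybr12I sites (CGATCG) start at positions 6, 52, 65, 93, 105.
Ybr12I cuts after base 2 of each site, so after positions 7, 53, 66, 94, 106.
Linear molecule, 5 cuts → 6 fragments:
  1–7 → 7 bp
  8–53 → 46 bp
  54–66 → 13 bp
  67–94 → 28 bp
  95–106 → 12 bp
  107–116 → 10 bp
Sorted largest to smallest: 46, 28, 13, 12, 10, 7 bp.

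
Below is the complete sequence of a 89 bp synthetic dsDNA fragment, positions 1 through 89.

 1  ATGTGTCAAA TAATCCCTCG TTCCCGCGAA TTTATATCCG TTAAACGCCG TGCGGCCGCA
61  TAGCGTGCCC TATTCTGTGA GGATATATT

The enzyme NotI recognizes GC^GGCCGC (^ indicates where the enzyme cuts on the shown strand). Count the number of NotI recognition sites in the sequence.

1

GCGGCCGC occurs starting at position 52.
NotI cuts at 1 site.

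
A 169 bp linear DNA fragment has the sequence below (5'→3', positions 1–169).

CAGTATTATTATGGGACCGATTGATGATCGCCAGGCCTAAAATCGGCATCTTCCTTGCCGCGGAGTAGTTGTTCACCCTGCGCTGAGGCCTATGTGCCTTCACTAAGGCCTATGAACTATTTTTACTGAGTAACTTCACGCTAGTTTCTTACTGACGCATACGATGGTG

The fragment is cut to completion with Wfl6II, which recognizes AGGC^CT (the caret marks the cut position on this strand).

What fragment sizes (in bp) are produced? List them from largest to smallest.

Wfl6II sites (AGGCCT) start at positions 33, 86, 106.
Wfl6II cuts after base 4 of each site, so after positions 36, 89, 109.
Linear molecule, 3 cuts → 4 fragments:
  1–36 → 36 bp
  37–89 → 53 bp
  90–109 → 20 bp
  110–169 → 60 bp
Sorted largest to smallest: 60, 53, 36, 20 bp.

60, 53, 36, 20 bp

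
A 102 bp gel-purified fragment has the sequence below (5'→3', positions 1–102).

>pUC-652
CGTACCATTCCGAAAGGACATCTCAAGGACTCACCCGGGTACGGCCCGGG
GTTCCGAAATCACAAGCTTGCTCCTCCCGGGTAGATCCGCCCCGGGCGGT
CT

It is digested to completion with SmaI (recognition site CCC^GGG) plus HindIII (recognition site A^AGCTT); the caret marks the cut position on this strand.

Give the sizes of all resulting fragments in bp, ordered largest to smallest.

SmaI sites (CCCGGG) start at positions 34, 45, 76, 91.
SmaI cuts after base 3 of each site, so after positions 36, 47, 78, 93.
The HindIII site (AAGCTT) starts at position 64.
HindIII cuts after the first base of each site, so after position 64.
Combined cut positions: 36, 47, 64, 78, 93.
Linear molecule, 5 cuts → 6 fragments:
  1–36 → 36 bp
  37–47 → 11 bp
  48–64 → 17 bp
  65–78 → 14 bp
  79–93 → 15 bp
  94–102 → 9 bp
Sorted largest to smallest: 36, 17, 15, 14, 11, 9 bp.

36, 17, 15, 14, 11, 9 bp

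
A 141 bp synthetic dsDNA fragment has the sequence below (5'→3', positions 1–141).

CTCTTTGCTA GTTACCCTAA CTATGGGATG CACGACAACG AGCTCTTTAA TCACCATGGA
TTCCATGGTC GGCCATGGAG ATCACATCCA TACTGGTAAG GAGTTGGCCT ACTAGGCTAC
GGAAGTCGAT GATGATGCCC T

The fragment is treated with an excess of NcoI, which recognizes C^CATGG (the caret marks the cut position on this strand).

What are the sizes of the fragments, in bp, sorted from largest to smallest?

NcoI sites (CCATGG) start at positions 54, 63, 73.
NcoI cuts after the first base of each site, so after positions 54, 63, 73.
Linear molecule, 3 cuts → 4 fragments:
  1–54 → 54 bp
  55–63 → 9 bp
  64–73 → 10 bp
  74–141 → 68 bp
Sorted largest to smallest: 68, 54, 10, 9 bp.

68, 54, 10, 9 bp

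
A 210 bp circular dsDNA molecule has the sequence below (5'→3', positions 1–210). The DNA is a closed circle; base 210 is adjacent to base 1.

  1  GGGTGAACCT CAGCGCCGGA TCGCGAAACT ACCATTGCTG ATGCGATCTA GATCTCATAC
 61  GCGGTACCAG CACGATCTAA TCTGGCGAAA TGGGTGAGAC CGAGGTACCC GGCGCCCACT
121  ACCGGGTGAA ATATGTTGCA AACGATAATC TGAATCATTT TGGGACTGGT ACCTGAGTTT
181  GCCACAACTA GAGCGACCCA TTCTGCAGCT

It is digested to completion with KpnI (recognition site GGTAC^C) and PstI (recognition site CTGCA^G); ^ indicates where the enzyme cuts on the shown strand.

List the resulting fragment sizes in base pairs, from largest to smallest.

KpnI sites (GGTACC) start at positions 63, 104, 168.
KpnI cuts after base 5 of each site (before the last base), so after positions 67, 108, 172.
The PstI site (CTGCAG) starts at position 203.
PstI cuts after base 5 of each site (before the last base), so after position 207.
Combined cut positions: 67, 108, 172, 207.
Circular molecule, 4 cuts → 4 fragments:
  68–108 → 41 bp
  109–172 → 64 bp
  173–207 → 35 bp
  208–210 then 1–67 → 3 + 67 = 70 bp
Sorted largest to smallest: 70, 64, 41, 35 bp.

70, 64, 41, 35 bp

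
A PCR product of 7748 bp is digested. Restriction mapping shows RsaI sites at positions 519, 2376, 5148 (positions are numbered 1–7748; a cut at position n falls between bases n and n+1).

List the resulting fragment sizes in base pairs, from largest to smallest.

Linear molecule, 3 cuts → 4 fragments:
  519 − 0 = 519 bp
  2376 − 519 = 1857 bp
  5148 − 2376 = 2772 bp
  7748 − 5148 = 2600 bp
Sorted largest to smallest: 2772, 2600, 1857, 519 bp.

2772, 2600, 1857, 519 bp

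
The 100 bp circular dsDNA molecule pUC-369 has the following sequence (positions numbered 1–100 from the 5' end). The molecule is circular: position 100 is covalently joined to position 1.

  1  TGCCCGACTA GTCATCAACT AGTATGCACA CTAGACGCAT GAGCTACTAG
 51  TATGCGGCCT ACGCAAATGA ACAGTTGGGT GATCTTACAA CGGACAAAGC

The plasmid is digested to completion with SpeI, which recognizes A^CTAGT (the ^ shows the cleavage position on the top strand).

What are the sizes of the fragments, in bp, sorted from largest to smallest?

61, 28, 11 bp

SpeI sites (ACTAGT) start at positions 7, 18, 46.
SpeI cuts after the first base of each site, so after positions 7, 18, 46.
Circular molecule, 3 cuts → 3 fragments:
  8–18 → 11 bp
  19–46 → 28 bp
  47–100 then 1–7 → 54 + 7 = 61 bp
Sorted largest to smallest: 61, 28, 11 bp.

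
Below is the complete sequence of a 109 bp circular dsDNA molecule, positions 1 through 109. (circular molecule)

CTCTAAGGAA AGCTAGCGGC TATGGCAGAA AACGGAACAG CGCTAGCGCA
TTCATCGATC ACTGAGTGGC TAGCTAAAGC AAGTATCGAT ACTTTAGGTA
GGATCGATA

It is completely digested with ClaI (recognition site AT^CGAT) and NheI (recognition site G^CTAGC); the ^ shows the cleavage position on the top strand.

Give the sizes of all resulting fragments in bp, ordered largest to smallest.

30, 18, 17, 17, 14, 13 bp

ClaI sites (ATCGAT) start at positions 54, 85, 103.
ClaI cuts after base 2 of each site, so after positions 55, 86, 104.
NheI sites (GCTAGC) start at positions 12, 42, 69.
NheI cuts after the first base of each site, so after positions 12, 42, 69.
Combined cut positions: 12, 42, 55, 69, 86, 104.
Circular molecule, 6 cuts → 6 fragments:
  13–42 → 30 bp
  43–55 → 13 bp
  56–69 → 14 bp
  70–86 → 17 bp
  87–104 → 18 bp
  105–109 then 1–12 → 5 + 12 = 17 bp
Sorted largest to smallest: 30, 18, 17, 17, 14, 13 bp.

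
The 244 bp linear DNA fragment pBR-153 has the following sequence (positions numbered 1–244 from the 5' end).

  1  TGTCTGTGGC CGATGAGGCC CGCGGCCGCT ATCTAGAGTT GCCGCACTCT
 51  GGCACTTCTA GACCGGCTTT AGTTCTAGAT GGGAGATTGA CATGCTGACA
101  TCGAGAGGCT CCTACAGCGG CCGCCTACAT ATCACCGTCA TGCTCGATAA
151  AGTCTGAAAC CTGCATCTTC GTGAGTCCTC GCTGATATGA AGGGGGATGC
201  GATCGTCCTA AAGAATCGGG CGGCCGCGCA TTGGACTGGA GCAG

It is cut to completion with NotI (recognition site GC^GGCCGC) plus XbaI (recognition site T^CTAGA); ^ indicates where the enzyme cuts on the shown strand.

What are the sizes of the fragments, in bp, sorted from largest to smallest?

NotI sites (GCGGCCGC) start at positions 22, 117, 220.
NotI cuts after base 2 of each site, so after positions 23, 118, 221.
XbaI sites (TCTAGA) start at positions 32, 57, 74.
XbaI cuts after the first base of each site, so after positions 32, 57, 74.
Combined cut positions: 23, 32, 57, 74, 118, 221.
Linear molecule, 6 cuts → 7 fragments:
  1–23 → 23 bp
  24–32 → 9 bp
  33–57 → 25 bp
  58–74 → 17 bp
  75–118 → 44 bp
  119–221 → 103 bp
  222–244 → 23 bp
Sorted largest to smallest: 103, 44, 25, 23, 23, 17, 9 bp.

103, 44, 25, 23, 23, 17, 9 bp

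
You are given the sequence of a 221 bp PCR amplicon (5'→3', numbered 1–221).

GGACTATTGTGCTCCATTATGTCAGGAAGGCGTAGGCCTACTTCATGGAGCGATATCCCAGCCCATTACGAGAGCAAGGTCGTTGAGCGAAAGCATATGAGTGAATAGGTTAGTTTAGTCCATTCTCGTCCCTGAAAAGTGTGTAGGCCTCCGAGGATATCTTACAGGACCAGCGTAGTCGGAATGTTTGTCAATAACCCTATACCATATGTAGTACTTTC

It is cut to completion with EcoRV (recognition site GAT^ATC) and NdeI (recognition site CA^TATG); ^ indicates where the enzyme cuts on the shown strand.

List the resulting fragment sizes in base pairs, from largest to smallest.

63, 54, 49, 41, 14 bp

EcoRV sites (GATATC) start at positions 52, 156.
EcoRV cuts after base 3 of each site, so after positions 54, 158.
NdeI sites (CATATG) start at positions 94, 206.
NdeI cuts after base 2 of each site, so after positions 95, 207.
Combined cut positions: 54, 95, 158, 207.
Linear molecule, 4 cuts → 5 fragments:
  1–54 → 54 bp
  55–95 → 41 bp
  96–158 → 63 bp
  159–207 → 49 bp
  208–221 → 14 bp
Sorted largest to smallest: 63, 54, 49, 41, 14 bp.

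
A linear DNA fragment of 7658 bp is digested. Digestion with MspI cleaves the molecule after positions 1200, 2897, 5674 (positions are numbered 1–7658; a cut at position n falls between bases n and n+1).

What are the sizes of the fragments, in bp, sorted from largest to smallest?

2777, 1984, 1697, 1200 bp

Linear molecule, 3 cuts → 4 fragments:
  1200 − 0 = 1200 bp
  2897 − 1200 = 1697 bp
  5674 − 2897 = 2777 bp
  7658 − 5674 = 1984 bp
Sorted largest to smallest: 2777, 1984, 1697, 1200 bp.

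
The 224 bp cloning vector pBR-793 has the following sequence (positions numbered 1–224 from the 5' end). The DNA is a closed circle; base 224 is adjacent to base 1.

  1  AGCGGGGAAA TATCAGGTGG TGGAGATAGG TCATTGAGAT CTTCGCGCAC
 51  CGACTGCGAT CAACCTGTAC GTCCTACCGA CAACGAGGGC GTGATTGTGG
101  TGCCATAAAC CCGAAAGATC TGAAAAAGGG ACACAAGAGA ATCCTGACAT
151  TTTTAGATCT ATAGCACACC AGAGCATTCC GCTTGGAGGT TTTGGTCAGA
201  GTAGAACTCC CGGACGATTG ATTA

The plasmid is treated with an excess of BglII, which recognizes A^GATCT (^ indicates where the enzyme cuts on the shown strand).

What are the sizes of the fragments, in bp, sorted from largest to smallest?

BglII sites (AGATCT) start at positions 37, 116, 155.
BglII cuts after the first base of each site, so after positions 37, 116, 155.
Circular molecule, 3 cuts → 3 fragments:
  38–116 → 79 bp
  117–155 → 39 bp
  156–224 then 1–37 → 69 + 37 = 106 bp
Sorted largest to smallest: 106, 79, 39 bp.

106, 79, 39 bp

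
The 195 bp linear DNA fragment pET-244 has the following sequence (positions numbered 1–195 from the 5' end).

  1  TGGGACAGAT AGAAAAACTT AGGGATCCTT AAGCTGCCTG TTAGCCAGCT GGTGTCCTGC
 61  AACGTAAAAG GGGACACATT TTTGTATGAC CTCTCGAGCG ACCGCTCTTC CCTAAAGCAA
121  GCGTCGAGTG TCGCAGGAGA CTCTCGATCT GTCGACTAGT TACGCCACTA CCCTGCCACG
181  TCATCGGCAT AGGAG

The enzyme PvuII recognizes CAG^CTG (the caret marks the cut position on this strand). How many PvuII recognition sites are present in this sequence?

CAGCTG occurs starting at position 46.
PvuII cuts at 1 site.

1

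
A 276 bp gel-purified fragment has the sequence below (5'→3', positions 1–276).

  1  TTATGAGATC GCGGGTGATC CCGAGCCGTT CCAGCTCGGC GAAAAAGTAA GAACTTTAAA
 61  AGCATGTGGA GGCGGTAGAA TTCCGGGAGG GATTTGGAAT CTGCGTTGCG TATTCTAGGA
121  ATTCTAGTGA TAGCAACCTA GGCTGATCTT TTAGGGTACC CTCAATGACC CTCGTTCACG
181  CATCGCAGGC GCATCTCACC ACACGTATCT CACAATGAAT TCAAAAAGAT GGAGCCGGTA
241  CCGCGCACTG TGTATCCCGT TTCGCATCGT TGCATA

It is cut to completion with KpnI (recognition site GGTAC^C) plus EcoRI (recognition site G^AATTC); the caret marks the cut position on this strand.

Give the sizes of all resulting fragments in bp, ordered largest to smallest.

78, 58, 41, 40, 35, 24 bp

KpnI sites (GGTACC) start at positions 155, 237.
KpnI cuts after base 5 of each site (before the last base), so after positions 159, 241.
EcoRI sites (GAATTC) start at positions 78, 119, 217.
EcoRI cuts after the first base of each site, so after positions 78, 119, 217.
Combined cut positions: 78, 119, 159, 217, 241.
Linear molecule, 5 cuts → 6 fragments:
  1–78 → 78 bp
  79–119 → 41 bp
  120–159 → 40 bp
  160–217 → 58 bp
  218–241 → 24 bp
  242–276 → 35 bp
Sorted largest to smallest: 78, 58, 41, 40, 35, 24 bp.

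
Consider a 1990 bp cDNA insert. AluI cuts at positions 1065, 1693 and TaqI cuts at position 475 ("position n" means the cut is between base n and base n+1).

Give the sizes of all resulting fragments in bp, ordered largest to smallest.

Combined cut positions (sorted): 475, 1065, 1693.
Linear molecule, 3 cuts → 4 fragments:
  475 − 0 = 475 bp
  1065 − 475 = 590 bp
  1693 − 1065 = 628 bp
  1990 − 1693 = 297 bp
Sorted largest to smallest: 628, 590, 475, 297 bp.

628, 590, 475, 297 bp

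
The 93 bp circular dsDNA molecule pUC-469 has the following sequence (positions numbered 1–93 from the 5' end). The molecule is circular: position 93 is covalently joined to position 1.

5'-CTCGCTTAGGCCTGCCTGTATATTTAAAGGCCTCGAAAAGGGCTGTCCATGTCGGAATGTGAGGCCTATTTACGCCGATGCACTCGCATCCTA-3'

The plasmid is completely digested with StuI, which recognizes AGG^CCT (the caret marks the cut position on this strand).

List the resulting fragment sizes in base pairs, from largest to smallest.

StuI sites (AGGCCT) start at positions 8, 28, 62.
StuI cuts after base 3 of each site, so after positions 10, 30, 64.
Circular molecule, 3 cuts → 3 fragments:
  11–30 → 20 bp
  31–64 → 34 bp
  65–93 then 1–10 → 29 + 10 = 39 bp
Sorted largest to smallest: 39, 34, 20 bp.

39, 34, 20 bp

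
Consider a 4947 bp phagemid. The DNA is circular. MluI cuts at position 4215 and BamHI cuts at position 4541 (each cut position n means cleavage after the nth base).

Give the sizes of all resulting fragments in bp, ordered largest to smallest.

4621, 326 bp

Combined cut positions (sorted): 4215, 4541.
Circular molecule, 2 cuts → 2 fragments:
  4541 − 4215 = 326 bp
  wrap: 4947 − 4541 + 4215 = 4621 bp
Sorted largest to smallest: 4621, 326 bp.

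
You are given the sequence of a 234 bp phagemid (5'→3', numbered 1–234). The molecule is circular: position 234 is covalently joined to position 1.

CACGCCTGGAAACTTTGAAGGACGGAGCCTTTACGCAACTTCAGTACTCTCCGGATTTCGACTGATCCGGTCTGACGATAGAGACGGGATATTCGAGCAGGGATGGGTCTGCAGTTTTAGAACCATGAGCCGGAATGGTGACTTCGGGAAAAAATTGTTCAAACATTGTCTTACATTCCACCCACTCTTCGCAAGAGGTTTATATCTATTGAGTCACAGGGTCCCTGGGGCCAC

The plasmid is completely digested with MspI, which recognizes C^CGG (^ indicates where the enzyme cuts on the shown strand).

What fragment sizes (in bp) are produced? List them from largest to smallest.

155, 63, 16 bp

MspI sites (CCGG) start at positions 51, 67, 130.
MspI cuts after the first base of each site, so after positions 51, 67, 130.
Circular molecule, 3 cuts → 3 fragments:
  52–67 → 16 bp
  68–130 → 63 bp
  131–234 then 1–51 → 104 + 51 = 155 bp
Sorted largest to smallest: 155, 63, 16 bp.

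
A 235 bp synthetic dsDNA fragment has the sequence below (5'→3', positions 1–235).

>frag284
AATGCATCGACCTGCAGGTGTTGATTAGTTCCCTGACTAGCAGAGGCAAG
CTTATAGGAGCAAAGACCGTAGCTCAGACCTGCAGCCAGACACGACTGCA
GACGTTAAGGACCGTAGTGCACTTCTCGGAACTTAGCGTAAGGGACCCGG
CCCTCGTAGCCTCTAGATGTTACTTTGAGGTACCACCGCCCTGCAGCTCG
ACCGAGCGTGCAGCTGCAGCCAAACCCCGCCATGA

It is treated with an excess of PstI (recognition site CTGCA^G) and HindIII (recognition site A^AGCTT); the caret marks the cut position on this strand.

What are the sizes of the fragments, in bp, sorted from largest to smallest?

PstI sites (CTGCAG) start at positions 12, 80, 96, 191, 214.
PstI cuts after base 5 of each site (before the last base), so after positions 16, 84, 100, 195, 218.
The HindIII site (AAGCTT) starts at position 48.
HindIII cuts after the first base of each site, so after position 48.
Combined cut positions: 16, 48, 84, 100, 195, 218.
Linear molecule, 6 cuts → 7 fragments:
  1–16 → 16 bp
  17–48 → 32 bp
  49–84 → 36 bp
  85–100 → 16 bp
  101–195 → 95 bp
  196–218 → 23 bp
  219–235 → 17 bp
Sorted largest to smallest: 95, 36, 32, 23, 17, 16, 16 bp.

95, 36, 32, 23, 17, 16, 16 bp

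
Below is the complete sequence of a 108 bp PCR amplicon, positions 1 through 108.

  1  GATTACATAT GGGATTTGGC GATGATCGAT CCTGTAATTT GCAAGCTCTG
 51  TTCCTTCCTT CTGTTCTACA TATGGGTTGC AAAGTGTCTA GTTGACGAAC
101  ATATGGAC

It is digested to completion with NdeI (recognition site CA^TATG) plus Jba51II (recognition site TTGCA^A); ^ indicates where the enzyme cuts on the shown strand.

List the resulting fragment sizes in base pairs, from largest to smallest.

NdeI sites (CATATG) start at positions 6, 69, 100.
NdeI cuts after base 2 of each site, so after positions 7, 70, 101.
Jba51II sites (TTGCAA) start at positions 39, 77.
Jba51II cuts after base 5 of each site (before the last base), so after positions 43, 81.
Combined cut positions: 7, 43, 70, 81, 101.
Linear molecule, 5 cuts → 6 fragments:
  1–7 → 7 bp
  8–43 → 36 bp
  44–70 → 27 bp
  71–81 → 11 bp
  82–101 → 20 bp
  102–108 → 7 bp
Sorted largest to smallest: 36, 27, 20, 11, 7, 7 bp.

36, 27, 20, 11, 7, 7 bp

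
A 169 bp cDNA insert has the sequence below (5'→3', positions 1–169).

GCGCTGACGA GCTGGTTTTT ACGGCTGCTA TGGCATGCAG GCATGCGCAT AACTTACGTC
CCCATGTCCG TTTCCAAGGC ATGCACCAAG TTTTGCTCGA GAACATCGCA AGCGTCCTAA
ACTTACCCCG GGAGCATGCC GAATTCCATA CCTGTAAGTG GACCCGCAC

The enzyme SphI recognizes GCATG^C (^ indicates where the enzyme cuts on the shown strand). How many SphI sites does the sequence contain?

4

GCATGC occurs starting at positions 33, 41, 79, 134.
SphI cuts at 4 sites.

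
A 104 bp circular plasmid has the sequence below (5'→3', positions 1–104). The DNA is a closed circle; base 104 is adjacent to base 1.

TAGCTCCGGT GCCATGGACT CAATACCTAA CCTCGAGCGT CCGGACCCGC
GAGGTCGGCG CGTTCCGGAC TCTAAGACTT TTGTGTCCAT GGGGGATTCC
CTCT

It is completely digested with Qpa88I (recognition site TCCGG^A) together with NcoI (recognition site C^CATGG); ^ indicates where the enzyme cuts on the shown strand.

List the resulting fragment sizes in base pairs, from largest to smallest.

Qpa88I sites (TCCGGA) start at positions 40, 64.
Qpa88I cuts after base 5 of each site (before the last base), so after positions 44, 68.
NcoI sites (CCATGG) start at positions 12, 87.
NcoI cuts after the first base of each site, so after positions 12, 87.
Combined cut positions: 12, 44, 68, 87.
Circular molecule, 4 cuts → 4 fragments:
  13–44 → 32 bp
  45–68 → 24 bp
  69–87 → 19 bp
  88–104 then 1–12 → 17 + 12 = 29 bp
Sorted largest to smallest: 32, 29, 24, 19 bp.

32, 29, 24, 19 bp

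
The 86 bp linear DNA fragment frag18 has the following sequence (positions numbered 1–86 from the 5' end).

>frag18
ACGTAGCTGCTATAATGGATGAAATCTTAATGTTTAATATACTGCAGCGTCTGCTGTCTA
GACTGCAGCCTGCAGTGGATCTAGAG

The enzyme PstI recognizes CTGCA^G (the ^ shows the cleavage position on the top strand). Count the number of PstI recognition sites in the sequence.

CTGCAG occurs starting at positions 42, 63, 70.
PstI cuts at 3 sites.

3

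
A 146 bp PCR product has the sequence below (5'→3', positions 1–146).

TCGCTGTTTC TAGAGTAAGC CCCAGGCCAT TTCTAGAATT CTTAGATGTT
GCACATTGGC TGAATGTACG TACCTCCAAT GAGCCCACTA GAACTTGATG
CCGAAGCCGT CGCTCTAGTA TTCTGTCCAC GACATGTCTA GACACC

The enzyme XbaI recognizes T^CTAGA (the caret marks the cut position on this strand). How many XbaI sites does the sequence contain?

3

TCTAGA occurs starting at positions 9, 32, 137.
XbaI cuts at 3 sites.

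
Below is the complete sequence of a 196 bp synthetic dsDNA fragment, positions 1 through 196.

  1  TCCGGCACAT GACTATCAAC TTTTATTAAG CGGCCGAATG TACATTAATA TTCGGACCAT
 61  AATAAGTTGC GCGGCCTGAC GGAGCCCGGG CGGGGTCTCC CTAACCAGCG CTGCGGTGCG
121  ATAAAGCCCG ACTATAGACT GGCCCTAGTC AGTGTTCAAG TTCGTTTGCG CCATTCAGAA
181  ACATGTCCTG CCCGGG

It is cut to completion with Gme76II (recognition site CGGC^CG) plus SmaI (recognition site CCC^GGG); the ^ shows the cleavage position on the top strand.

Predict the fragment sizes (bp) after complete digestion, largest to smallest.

106, 53, 34, 3 bp

The Gme76II site (CGGCCG) starts at position 31.
Gme76II cuts after base 4 of each site, so after position 34.
SmaI sites (CCCGGG) start at positions 85, 191.
SmaI cuts after base 3 of each site, so after positions 87, 193.
Combined cut positions: 34, 87, 193.
Linear molecule, 3 cuts → 4 fragments:
  1–34 → 34 bp
  35–87 → 53 bp
  88–193 → 106 bp
  194–196 → 3 bp
Sorted largest to smallest: 106, 53, 34, 3 bp.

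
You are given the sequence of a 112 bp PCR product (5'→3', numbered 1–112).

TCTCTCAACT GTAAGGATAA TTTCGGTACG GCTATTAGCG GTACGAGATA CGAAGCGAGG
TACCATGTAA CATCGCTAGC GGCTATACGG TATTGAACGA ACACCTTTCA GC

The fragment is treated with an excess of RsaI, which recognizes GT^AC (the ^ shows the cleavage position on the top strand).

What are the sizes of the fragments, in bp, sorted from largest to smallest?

51, 27, 19, 15 bp

RsaI sites (GTAC) start at positions 26, 41, 60.
RsaI cuts after base 2 of each site, so after positions 27, 42, 61.
Linear molecule, 3 cuts → 4 fragments:
  1–27 → 27 bp
  28–42 → 15 bp
  43–61 → 19 bp
  62–112 → 51 bp
Sorted largest to smallest: 51, 27, 19, 15 bp.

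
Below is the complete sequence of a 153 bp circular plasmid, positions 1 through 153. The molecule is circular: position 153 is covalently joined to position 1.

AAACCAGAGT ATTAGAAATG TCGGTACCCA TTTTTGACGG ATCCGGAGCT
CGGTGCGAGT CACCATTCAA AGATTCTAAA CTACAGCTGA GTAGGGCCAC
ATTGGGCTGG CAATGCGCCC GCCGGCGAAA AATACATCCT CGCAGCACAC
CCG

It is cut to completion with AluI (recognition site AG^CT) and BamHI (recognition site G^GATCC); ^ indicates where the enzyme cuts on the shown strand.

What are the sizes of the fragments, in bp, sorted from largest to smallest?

AluI sites (AGCT) start at positions 47, 85.
AluI cuts after base 2 of each site, so after positions 48, 86.
The BamHI site (GGATCC) starts at position 39.
BamHI cuts after the first base of each site, so after position 39.
Combined cut positions: 39, 48, 86.
Circular molecule, 3 cuts → 3 fragments:
  40–48 → 9 bp
  49–86 → 38 bp
  87–153 then 1–39 → 67 + 39 = 106 bp
Sorted largest to smallest: 106, 38, 9 bp.

106, 38, 9 bp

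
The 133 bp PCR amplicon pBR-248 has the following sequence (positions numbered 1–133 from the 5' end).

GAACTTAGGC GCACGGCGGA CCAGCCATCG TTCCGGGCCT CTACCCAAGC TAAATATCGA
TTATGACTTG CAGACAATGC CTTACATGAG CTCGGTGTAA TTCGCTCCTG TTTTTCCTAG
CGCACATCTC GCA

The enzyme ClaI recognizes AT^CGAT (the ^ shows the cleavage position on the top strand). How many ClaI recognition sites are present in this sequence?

ATCGAT occurs starting at position 56.
ClaI cuts at 1 site.

1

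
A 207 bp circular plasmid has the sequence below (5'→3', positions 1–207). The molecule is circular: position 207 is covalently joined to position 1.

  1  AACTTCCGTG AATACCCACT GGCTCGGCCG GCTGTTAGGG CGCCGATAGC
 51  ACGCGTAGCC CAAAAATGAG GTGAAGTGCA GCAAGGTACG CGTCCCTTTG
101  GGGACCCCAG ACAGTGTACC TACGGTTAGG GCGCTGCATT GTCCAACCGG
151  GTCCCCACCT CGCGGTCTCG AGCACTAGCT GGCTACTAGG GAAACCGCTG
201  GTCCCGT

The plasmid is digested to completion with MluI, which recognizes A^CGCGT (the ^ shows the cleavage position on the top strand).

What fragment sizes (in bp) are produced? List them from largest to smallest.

170, 37 bp

MluI sites (ACGCGT) start at positions 51, 88.
MluI cuts after the first base of each site, so after positions 51, 88.
Circular molecule, 2 cuts → 2 fragments:
  52–88 → 37 bp
  89–207 then 1–51 → 119 + 51 = 170 bp
Sorted largest to smallest: 170, 37 bp.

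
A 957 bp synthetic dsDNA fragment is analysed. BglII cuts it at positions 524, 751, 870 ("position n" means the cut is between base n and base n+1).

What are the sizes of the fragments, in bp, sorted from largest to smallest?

524, 227, 119, 87 bp

Linear molecule, 3 cuts → 4 fragments:
  524 − 0 = 524 bp
  751 − 524 = 227 bp
  870 − 751 = 119 bp
  957 − 870 = 87 bp
Sorted largest to smallest: 524, 227, 119, 87 bp.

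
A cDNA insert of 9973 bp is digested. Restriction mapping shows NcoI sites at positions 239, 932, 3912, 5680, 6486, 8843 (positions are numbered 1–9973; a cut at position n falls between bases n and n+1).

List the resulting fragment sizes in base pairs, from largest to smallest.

2980, 2357, 1768, 1130, 806, 693, 239 bp

Linear molecule, 6 cuts → 7 fragments:
  239 − 0 = 239 bp
  932 − 239 = 693 bp
  3912 − 932 = 2980 bp
  5680 − 3912 = 1768 bp
  6486 − 5680 = 806 bp
  8843 − 6486 = 2357 bp
  9973 − 8843 = 1130 bp
Sorted largest to smallest: 2980, 2357, 1768, 1130, 806, 693, 239 bp.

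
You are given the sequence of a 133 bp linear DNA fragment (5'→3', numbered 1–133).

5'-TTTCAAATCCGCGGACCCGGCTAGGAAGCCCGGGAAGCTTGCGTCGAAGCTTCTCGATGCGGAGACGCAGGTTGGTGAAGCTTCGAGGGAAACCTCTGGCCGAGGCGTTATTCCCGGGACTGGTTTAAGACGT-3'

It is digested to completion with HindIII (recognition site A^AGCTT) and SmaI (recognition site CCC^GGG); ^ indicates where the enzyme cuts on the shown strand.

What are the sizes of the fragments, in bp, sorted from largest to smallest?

HindIII sites (AAGCTT) start at positions 35, 47, 78.
HindIII cuts after the first base of each site, so after positions 35, 47, 78.
SmaI sites (CCCGGG) start at positions 29, 113.
SmaI cuts after base 3 of each site, so after positions 31, 115.
Combined cut positions: 31, 35, 47, 78, 115.
Linear molecule, 5 cuts → 6 fragments:
  1–31 → 31 bp
  32–35 → 4 bp
  36–47 → 12 bp
  48–78 → 31 bp
  79–115 → 37 bp
  116–133 → 18 bp
Sorted largest to smallest: 37, 31, 31, 18, 12, 4 bp.

37, 31, 31, 18, 12, 4 bp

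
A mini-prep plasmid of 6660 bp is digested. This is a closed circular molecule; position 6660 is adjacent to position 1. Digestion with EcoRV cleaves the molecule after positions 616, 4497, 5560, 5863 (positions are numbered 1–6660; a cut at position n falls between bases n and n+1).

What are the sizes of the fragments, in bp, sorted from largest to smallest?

3881, 1413, 1063, 303 bp

Circular molecule, 4 cuts → 4 fragments:
  4497 − 616 = 3881 bp
  5560 − 4497 = 1063 bp
  5863 − 5560 = 303 bp
  wrap: 6660 − 5863 + 616 = 1413 bp
Sorted largest to smallest: 3881, 1413, 1063, 303 bp.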